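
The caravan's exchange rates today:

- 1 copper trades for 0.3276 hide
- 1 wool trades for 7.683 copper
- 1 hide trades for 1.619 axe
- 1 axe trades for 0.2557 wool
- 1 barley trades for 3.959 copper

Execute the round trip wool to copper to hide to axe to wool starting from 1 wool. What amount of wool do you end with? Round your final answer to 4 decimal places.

1.0420

1 wool × 7.683 = 7.683 copper
7.683 copper × 0.3276 = 2.5169508 hide
2.5169508 hide × 1.619 = 4.0749433452 axe
4.0749433452 axe × 0.2557 = 1.04196301336764 wool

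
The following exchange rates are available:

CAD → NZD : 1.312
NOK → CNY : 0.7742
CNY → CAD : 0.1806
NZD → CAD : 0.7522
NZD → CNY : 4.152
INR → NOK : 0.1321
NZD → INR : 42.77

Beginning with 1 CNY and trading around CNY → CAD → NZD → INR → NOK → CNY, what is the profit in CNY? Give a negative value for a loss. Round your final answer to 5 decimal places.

0.03645

1 CNY × 0.1806 = 0.1806 CAD
0.1806 CAD × 1.312 = 0.2369472 NZD
0.2369472 NZD × 42.77 = 10.134231744 INR
10.134231744 INR × 0.1321 = 1.3387320133824 NOK
1.3387320133824 NOK × 0.7742 = 1.03644632476065408 CNY
Net change: 1.03644632476065408 − 1 = 0.03644632476065408 CNY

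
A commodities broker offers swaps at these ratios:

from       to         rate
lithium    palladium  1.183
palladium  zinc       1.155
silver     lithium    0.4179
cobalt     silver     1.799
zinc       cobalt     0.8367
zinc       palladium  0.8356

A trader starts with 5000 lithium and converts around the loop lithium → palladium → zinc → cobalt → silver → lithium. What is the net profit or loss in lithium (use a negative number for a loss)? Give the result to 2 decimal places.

5000 lithium × 1.183 = 5915 palladium
5915 palladium × 1.155 = 6831.825 zinc
6831.825 zinc × 0.8367 = 5716.1879775 cobalt
5716.1879775 cobalt × 1.799 = 10283.4221715225 silver
10283.4221715225 silver × 0.4179 = 4297.44212547925275 lithium
Net change: 4297.44212547925275 − 5000 = -702.55787452074725 lithium

-702.56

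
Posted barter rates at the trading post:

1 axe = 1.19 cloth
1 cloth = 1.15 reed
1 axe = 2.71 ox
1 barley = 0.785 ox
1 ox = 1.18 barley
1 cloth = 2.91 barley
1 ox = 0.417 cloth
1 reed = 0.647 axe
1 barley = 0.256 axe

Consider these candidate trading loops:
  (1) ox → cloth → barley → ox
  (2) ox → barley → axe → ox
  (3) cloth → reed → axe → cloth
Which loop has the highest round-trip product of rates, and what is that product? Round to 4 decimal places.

0.9526

(1) 0.417 × 2.91 × 0.785 = 0.95257
(2) 1.18 × 0.256 × 2.71 = 0.81864
(3) 1.15 × 0.647 × 1.19 = 0.88542
Highest is cycle (1) at 0.9526 (≤1, no arbitrage).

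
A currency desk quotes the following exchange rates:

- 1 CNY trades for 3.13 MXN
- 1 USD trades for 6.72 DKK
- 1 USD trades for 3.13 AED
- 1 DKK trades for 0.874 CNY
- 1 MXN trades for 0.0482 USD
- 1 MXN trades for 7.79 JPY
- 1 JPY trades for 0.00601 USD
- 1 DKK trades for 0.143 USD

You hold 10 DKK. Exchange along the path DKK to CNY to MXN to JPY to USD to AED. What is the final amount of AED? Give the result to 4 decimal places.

4.0088

10 DKK × 0.874 = 8.74 CNY
8.74 CNY × 3.13 = 27.3562 MXN
27.3562 MXN × 7.79 = 213.104798 JPY
213.104798 JPY × 0.00601 = 1.28075983598 USD
1.28075983598 USD × 3.13 = 4.0087782866174 AED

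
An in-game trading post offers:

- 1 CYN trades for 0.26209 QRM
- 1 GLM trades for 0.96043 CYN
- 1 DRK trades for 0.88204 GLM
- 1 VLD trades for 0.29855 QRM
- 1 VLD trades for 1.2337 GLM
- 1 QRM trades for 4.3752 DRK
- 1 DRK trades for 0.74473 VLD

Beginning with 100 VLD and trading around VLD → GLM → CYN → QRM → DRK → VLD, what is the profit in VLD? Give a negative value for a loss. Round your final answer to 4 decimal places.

100 VLD × 1.2337 = 123.37 GLM
123.37 GLM × 0.96043 = 118.4882491 CYN
118.4882491 CYN × 0.26209 = 31.054585206619 QRM
31.054585206619 QRM × 4.3752 = 135.8700211959994488 DRK
135.8700211959994488 DRK × 0.74473 = 101.186480885296669504824 VLD
Net change: 101.186480885296669504824 − 100 = 1.186480885296669504824 VLD

1.1865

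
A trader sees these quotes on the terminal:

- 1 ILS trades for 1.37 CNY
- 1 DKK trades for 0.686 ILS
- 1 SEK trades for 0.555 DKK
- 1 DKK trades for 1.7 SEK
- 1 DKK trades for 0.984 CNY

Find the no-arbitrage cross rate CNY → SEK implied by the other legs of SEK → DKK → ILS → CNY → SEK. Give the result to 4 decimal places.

1.9172

Known legs of the cycle: 0.555 × 0.686 × 1.37 = 0.5216001
For no arbitrage the full-cycle product must be 1, so the missing rate is 1 / 0.5216001 ≈ 1.917178.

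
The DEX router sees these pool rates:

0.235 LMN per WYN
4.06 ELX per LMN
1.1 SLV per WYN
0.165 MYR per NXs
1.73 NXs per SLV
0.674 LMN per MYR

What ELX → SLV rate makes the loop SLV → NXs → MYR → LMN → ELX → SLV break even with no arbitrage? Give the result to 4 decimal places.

Known legs of the cycle: 1.73 × 0.165 × 0.674 × 4.06 = 0.781116798
For no arbitrage the full-cycle product must be 1, so the missing rate is 1 / 0.781116798 ≈ 1.280218.

1.2802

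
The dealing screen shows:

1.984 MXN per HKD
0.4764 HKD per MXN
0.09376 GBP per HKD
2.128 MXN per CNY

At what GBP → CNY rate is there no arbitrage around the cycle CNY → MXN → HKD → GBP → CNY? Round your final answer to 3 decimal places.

10.521

Known legs of the cycle: 2.128 × 0.4764 × 0.09376 = 0.095051937792
For no arbitrage the full-cycle product must be 1, so the missing rate is 1 / 0.095051937792 ≈ 10.52056.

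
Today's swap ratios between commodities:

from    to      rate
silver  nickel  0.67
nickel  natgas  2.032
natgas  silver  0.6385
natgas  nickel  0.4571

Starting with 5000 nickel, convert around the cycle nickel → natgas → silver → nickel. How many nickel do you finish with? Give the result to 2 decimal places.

5000 nickel × 2.032 = 10160 natgas
10160 natgas × 0.6385 = 6487.16 silver
6487.16 silver × 0.67 = 4346.3972 nickel

4346.40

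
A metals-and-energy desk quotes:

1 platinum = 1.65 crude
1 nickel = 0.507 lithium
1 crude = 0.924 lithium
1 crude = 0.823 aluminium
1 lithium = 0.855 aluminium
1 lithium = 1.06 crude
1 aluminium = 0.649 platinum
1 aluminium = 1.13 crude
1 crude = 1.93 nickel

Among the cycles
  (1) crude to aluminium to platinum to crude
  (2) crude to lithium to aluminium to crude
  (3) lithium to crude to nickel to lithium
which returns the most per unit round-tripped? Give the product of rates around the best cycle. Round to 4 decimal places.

(1) 0.823 × 0.649 × 1.65 = 0.88131
(2) 0.924 × 0.855 × 1.13 = 0.89272
(3) 1.06 × 1.93 × 0.507 = 1.03722
Highest is cycle (3) at 1.0372 (>1, arbitrage).

1.0372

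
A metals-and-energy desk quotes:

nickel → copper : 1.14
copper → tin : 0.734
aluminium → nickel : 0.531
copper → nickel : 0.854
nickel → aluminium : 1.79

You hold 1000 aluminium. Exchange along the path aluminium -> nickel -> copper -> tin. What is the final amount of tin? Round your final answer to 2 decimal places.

1000 aluminium × 0.531 = 531 nickel
531 nickel × 1.14 = 605.34 copper
605.34 copper × 0.734 = 444.31956 tin

444.32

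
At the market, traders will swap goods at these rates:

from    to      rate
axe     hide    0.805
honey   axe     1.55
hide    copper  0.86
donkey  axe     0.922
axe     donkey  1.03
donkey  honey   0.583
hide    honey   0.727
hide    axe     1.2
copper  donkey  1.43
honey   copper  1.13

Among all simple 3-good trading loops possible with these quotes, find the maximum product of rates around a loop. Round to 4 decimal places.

honey→copper→donkey→honey: 1.13 × 1.43 × 0.583 = 0.94207
honey→axe→donkey→honey: 1.55 × 1.03 × 0.583 = 0.93076
honey→axe→hide→honey: 1.55 × 0.805 × 0.727 = 0.90711
Maximum is honey→copper→donkey→honey at 0.9421; no arbitrage — every cycle loses value.

0.9421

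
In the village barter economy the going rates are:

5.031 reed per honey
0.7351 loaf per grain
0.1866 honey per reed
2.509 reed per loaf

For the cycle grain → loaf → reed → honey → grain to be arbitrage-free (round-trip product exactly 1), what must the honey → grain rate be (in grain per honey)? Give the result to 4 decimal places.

2.9056

Known legs of the cycle: 0.7351 × 2.509 × 0.1866 = 0.34415867694
For no arbitrage the full-cycle product must be 1, so the missing rate is 1 / 0.34415867694 ≈ 2.905636.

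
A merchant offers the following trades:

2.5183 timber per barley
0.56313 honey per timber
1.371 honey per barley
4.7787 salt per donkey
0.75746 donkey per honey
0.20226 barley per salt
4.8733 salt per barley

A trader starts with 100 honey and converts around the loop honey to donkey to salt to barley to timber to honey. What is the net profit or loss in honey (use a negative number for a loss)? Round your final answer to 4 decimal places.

3.8235

100 honey × 0.75746 = 75.746 donkey
75.746 donkey × 4.7787 = 361.9674102 salt
361.9674102 salt × 0.20226 = 73.211528387052 barley
73.211528387052 barley × 2.5183 = 184.3685919371130516 timber
184.3685919371130516 timber × 0.56313 = 103.823485177546472747508 honey
Net change: 103.823485177546472747508 − 100 = 3.823485177546472747508 honey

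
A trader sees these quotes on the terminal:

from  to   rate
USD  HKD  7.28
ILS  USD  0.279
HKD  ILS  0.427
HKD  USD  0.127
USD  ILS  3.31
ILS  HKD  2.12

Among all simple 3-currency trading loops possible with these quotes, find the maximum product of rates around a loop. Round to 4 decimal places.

HKD→USD→ILS→HKD: 0.127 × 3.31 × 2.12 = 0.89118
HKD→ILS→USD→HKD: 0.427 × 0.279 × 7.28 = 0.86729
Maximum is HKD→USD→ILS→HKD at 0.8912; no arbitrage — every cycle loses value.

0.8912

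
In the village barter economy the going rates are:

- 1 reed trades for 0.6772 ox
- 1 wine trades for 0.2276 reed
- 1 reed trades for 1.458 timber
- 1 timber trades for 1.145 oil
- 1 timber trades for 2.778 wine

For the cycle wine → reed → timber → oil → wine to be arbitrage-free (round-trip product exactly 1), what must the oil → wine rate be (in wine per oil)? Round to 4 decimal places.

Known legs of the cycle: 0.2276 × 1.458 × 1.145 = 0.379957716
For no arbitrage the full-cycle product must be 1, so the missing rate is 1 / 0.379957716 ≈ 2.631872.

2.6319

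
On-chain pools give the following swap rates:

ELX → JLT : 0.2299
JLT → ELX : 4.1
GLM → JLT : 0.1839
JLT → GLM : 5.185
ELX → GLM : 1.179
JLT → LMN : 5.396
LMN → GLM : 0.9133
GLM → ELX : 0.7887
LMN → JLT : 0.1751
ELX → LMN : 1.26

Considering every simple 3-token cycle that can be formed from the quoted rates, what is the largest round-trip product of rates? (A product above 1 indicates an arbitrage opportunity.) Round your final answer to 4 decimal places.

0.9402

JLT→GLM→ELX→JLT: 5.185 × 0.7887 × 0.2299 = 0.94016
LMN→GLM→ELX→LMN: 0.9133 × 0.7887 × 1.26 = 0.90760
LMN→GLM→JLT→LMN: 0.9133 × 0.1839 × 5.396 = 0.90629
LMN→JLT→ELX→LMN: 0.1751 × 4.1 × 1.26 = 0.90457
JLT→ELX→GLM→JLT: 4.1 × 1.179 × 0.1839 = 0.88895
Maximum is JLT→GLM→ELX→JLT at 0.9402; no arbitrage — every cycle loses value.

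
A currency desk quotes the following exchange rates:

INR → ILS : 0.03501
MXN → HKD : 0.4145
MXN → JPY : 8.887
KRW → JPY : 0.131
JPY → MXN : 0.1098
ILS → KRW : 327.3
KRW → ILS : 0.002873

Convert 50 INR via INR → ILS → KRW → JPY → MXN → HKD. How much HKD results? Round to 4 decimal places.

50 INR × 0.03501 = 1.7505 ILS
1.7505 ILS × 327.3 = 572.93865 KRW
572.93865 KRW × 0.131 = 75.05496315 JPY
75.05496315 JPY × 0.1098 = 8.24103495387 MXN
8.24103495387 MXN × 0.4145 = 3.415908988379115 HKD

3.4159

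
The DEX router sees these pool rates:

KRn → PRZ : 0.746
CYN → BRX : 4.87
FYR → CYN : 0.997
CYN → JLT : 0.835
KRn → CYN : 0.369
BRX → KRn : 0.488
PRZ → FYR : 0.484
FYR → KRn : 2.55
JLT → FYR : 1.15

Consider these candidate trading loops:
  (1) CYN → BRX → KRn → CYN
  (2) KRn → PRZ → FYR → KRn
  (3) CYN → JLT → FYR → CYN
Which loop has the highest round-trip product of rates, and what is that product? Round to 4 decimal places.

(1) 4.87 × 0.488 × 0.369 = 0.87695
(2) 0.746 × 0.484 × 2.55 = 0.92071
(3) 0.835 × 1.15 × 0.997 = 0.95737
Highest is cycle (3) at 0.9574 (≤1, no arbitrage).

0.9574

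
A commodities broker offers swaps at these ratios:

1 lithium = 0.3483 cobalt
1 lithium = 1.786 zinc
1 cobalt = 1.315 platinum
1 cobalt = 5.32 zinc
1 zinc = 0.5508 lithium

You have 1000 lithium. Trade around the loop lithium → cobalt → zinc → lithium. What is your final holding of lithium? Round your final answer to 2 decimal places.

1000 lithium × 0.3483 = 348.3 cobalt
348.3 cobalt × 5.32 = 1852.956 zinc
1852.956 zinc × 0.5508 = 1020.6081648 lithium

1020.61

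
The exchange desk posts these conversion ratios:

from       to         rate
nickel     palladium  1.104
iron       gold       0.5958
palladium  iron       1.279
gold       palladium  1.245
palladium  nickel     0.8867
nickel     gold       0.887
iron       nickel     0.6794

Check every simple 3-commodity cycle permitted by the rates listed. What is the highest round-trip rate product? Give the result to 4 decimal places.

0.9792

palladium→nickel→gold→palladium: 0.8867 × 0.887 × 1.245 = 0.97920
palladium→iron→nickel→palladium: 1.279 × 0.6794 × 1.104 = 0.95932
palladium→iron→gold→palladium: 1.279 × 0.5958 × 1.245 = 0.94873
Maximum is palladium→nickel→gold→palladium at 0.9792; no arbitrage — every cycle loses value.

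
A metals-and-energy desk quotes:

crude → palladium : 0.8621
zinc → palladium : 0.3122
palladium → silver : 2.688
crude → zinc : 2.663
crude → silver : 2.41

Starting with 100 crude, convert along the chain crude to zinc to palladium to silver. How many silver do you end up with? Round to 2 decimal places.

100 crude × 2.663 = 266.3 zinc
266.3 zinc × 0.3122 = 83.13886 palladium
83.13886 palladium × 2.688 = 223.47725568 silver

223.48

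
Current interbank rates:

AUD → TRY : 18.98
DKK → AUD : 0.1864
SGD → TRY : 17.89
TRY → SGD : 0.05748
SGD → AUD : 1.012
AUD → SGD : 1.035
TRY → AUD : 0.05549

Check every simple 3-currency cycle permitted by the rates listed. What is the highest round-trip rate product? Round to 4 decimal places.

1.1041

SGD→AUD→TRY→SGD: 1.012 × 18.98 × 0.05748 = 1.10406
SGD→TRY→AUD→SGD: 17.89 × 0.05549 × 1.035 = 1.02746
Maximum is SGD→AUD→TRY→SGD at 1.1041; arbitrage exists.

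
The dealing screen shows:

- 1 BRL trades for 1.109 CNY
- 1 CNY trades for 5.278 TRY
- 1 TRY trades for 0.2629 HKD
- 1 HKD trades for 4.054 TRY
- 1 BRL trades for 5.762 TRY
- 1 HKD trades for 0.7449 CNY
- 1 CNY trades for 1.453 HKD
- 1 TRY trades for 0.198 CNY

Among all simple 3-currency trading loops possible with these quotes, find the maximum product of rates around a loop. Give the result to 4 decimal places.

TRY→CNY→HKD→TRY: 0.198 × 1.453 × 4.054 = 1.16631
TRY→HKD→CNY→TRY: 0.2629 × 0.7449 × 5.278 = 1.03361
Maximum is TRY→CNY→HKD→TRY at 1.1663; arbitrage exists.

1.1663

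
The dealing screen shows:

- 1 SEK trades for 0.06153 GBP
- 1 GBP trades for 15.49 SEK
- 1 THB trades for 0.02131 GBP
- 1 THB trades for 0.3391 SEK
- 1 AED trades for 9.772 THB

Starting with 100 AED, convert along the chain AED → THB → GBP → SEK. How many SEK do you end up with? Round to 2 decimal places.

100 AED × 9.772 = 977.2 THB
977.2 THB × 0.02131 = 20.824132 GBP
20.824132 GBP × 15.49 = 322.56580468 SEK

322.57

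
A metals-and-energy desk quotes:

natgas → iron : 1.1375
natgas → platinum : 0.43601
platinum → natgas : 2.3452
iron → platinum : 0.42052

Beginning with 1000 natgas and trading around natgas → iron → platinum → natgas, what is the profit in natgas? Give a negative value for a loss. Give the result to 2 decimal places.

1000 natgas × 1.1375 = 1137.5 iron
1137.5 iron × 0.42052 = 478.3415 platinum
478.3415 platinum × 2.3452 = 1121.8064858 natgas
Net change: 1121.8064858 − 1000 = 121.8064858 natgas

121.81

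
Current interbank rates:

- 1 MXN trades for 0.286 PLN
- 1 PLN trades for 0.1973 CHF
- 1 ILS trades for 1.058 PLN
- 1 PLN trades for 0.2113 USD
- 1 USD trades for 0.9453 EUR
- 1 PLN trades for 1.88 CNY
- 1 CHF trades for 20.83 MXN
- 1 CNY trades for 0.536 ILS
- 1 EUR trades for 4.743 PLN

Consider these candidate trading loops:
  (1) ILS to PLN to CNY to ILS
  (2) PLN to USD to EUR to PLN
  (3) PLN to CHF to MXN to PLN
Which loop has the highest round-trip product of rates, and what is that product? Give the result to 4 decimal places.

(1) 1.058 × 1.88 × 0.536 = 1.06613
(2) 0.2113 × 0.9453 × 4.743 = 0.94738
(3) 0.1973 × 20.83 × 0.286 = 1.17539
Highest is cycle (3) at 1.1754 (>1, arbitrage).

1.1754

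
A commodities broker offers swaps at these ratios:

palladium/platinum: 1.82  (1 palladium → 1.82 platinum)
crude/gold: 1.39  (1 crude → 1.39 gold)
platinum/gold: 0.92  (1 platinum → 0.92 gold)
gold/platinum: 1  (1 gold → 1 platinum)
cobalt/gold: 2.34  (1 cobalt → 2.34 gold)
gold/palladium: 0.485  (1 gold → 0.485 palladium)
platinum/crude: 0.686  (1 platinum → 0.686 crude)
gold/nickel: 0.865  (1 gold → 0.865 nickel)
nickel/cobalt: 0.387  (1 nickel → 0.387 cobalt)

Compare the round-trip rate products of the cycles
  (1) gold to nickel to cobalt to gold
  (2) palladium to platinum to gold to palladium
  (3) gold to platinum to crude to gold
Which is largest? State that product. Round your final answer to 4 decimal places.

(1) 0.865 × 0.387 × 2.34 = 0.78333
(2) 1.82 × 0.92 × 0.485 = 0.81208
(3) 1 × 0.686 × 1.39 = 0.95354
Highest is cycle (3) at 0.9535 (≤1, no arbitrage).

0.9535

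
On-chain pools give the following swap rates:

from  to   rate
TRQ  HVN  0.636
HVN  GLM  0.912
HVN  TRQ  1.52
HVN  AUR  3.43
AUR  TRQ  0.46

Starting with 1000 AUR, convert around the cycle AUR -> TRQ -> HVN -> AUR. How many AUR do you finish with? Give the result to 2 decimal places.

1003.48

1000 AUR × 0.46 = 460 TRQ
460 TRQ × 0.636 = 292.56 HVN
292.56 HVN × 3.43 = 1003.4808 AUR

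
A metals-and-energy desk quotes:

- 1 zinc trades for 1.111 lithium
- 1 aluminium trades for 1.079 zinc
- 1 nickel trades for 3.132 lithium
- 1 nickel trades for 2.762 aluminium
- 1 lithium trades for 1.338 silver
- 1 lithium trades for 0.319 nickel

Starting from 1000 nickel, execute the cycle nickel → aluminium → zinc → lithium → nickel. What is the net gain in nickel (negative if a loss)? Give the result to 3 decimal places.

1000 nickel × 2.762 = 2762 aluminium
2762 aluminium × 1.079 = 2980.198 zinc
2980.198 zinc × 1.111 = 3310.999978 lithium
3310.999978 lithium × 0.319 = 1056.208992982 nickel
Net change: 1056.208992982 − 1000 = 56.208992982 nickel

56.209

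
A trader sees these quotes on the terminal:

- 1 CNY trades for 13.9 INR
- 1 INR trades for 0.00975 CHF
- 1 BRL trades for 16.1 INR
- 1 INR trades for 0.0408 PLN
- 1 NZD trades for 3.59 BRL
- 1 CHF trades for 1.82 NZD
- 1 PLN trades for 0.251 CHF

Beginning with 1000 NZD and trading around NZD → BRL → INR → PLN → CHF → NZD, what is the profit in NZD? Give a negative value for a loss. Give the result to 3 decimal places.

77.273

1000 NZD × 3.59 = 3590 BRL
3590 BRL × 16.1 = 57799 INR
57799 INR × 0.0408 = 2358.1992 PLN
2358.1992 PLN × 0.251 = 591.9079992 CHF
591.9079992 CHF × 1.82 = 1077.272558544 NZD
Net change: 1077.272558544 − 1000 = 77.272558544 NZD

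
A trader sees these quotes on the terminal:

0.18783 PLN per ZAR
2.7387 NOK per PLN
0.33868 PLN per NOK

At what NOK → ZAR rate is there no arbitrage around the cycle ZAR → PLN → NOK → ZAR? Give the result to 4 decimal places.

1.9440

Known legs of the cycle: 0.18783 × 2.7387 = 0.514410021
For no arbitrage the full-cycle product must be 1, so the missing rate is 1 / 0.514410021 ≈ 1.943975.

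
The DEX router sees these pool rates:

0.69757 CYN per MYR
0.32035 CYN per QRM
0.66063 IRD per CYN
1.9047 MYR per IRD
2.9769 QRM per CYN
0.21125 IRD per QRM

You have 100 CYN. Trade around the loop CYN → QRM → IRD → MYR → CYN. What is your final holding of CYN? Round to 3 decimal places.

100 CYN × 2.9769 = 297.69 QRM
297.69 QRM × 0.21125 = 62.8870125 IRD
62.8870125 IRD × 1.9047 = 119.78089270875 MYR
119.78089270875 MYR × 0.69757 = 83.5555573268427375 CYN

83.556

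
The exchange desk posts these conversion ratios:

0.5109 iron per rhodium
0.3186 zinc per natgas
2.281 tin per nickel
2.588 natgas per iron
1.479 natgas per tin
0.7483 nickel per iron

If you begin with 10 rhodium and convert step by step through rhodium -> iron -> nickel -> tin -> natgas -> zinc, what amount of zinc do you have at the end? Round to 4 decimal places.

4.1091

10 rhodium × 0.5109 = 5.109 iron
5.109 iron × 0.7483 = 3.8230647 nickel
3.8230647 nickel × 2.281 = 8.7204105807 tin
8.7204105807 tin × 1.479 = 12.8974872488553 natgas
12.8974872488553 natgas × 0.3186 = 4.10913943748529858 zinc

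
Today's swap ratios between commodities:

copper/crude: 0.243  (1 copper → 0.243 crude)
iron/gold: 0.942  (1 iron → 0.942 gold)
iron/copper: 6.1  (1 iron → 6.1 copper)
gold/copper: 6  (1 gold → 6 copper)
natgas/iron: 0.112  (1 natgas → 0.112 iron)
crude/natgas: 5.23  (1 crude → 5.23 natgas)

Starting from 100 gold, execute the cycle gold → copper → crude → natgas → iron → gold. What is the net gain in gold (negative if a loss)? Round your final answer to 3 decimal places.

100 gold × 6 = 600 copper
600 copper × 0.243 = 145.8 crude
145.8 crude × 5.23 = 762.534 natgas
762.534 natgas × 0.112 = 85.403808 iron
85.403808 iron × 0.942 = 80.450387136 gold
Net change: 80.450387136 − 100 = -19.549612864 gold

-19.550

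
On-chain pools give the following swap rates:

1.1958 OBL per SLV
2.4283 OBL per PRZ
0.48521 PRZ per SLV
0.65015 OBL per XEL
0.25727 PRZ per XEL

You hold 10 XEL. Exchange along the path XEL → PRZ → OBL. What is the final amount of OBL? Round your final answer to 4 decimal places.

6.2473

10 XEL × 0.25727 = 2.5727 PRZ
2.5727 PRZ × 2.4283 = 6.24728741 OBL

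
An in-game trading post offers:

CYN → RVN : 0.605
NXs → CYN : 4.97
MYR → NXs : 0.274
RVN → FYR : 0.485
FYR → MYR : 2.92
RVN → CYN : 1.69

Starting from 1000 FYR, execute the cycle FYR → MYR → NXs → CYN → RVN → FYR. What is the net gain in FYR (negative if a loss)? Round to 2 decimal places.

1000 FYR × 2.92 = 2920 MYR
2920 MYR × 0.274 = 800.08 NXs
800.08 NXs × 4.97 = 3976.3976 CYN
3976.3976 CYN × 0.605 = 2405.720548 RVN
2405.720548 RVN × 0.485 = 1166.77446578 FYR
Net change: 1166.77446578 − 1000 = 166.77446578 FYR

166.77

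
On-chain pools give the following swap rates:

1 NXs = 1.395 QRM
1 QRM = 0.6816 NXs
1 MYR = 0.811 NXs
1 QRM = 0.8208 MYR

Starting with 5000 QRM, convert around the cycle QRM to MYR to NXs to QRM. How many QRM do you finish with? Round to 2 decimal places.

4643.04

5000 QRM × 0.8208 = 4104 MYR
4104 MYR × 0.811 = 3328.344 NXs
3328.344 NXs × 1.395 = 4643.03988 QRM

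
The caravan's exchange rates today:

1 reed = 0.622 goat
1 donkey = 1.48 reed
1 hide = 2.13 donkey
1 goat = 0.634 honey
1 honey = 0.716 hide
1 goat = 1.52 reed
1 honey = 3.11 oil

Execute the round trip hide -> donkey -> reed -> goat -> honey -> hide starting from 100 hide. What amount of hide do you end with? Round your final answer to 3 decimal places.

100 hide × 2.13 = 213 donkey
213 donkey × 1.48 = 315.24 reed
315.24 reed × 0.622 = 196.07928 goat
196.07928 goat × 0.634 = 124.31426352 honey
124.31426352 honey × 0.716 = 89.00901268032 hide

89.009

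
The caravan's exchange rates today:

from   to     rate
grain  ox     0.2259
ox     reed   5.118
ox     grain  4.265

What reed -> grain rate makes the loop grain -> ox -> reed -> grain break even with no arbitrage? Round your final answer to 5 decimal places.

0.86494

Known legs of the cycle: 0.2259 × 5.118 = 1.1561562
For no arbitrage the full-cycle product must be 1, so the missing rate is 1 / 1.1561562 ≈ 0.8649350.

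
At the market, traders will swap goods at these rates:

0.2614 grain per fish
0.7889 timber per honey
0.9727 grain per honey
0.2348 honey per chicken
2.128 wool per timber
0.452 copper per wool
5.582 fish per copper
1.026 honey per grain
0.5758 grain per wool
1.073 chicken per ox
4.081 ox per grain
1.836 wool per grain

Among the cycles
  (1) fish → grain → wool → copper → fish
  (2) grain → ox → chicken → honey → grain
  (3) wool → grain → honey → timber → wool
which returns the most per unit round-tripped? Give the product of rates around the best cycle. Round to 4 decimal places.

(1) 0.2614 × 1.836 × 0.452 × 5.582 = 1.21090
(2) 4.081 × 1.073 × 0.2348 × 0.9727 = 1.00010
(3) 0.5758 × 1.026 × 0.7889 × 2.128 = 0.99177
Highest is cycle (1) at 1.2109 (>1, arbitrage).

1.2109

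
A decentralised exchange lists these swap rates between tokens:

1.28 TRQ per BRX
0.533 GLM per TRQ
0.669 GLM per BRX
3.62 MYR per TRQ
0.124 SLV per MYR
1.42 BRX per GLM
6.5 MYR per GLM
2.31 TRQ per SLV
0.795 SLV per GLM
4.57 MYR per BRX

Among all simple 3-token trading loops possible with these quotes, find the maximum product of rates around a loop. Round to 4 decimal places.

SLV→TRQ→MYR→SLV: 2.31 × 3.62 × 0.124 = 1.03691
GLM→SLV→TRQ→GLM: 0.795 × 2.31 × 0.533 = 0.97883
GLM→BRX→TRQ→GLM: 1.42 × 1.28 × 0.533 = 0.96878
Maximum is SLV→TRQ→MYR→SLV at 1.0369; arbitrage exists.

1.0369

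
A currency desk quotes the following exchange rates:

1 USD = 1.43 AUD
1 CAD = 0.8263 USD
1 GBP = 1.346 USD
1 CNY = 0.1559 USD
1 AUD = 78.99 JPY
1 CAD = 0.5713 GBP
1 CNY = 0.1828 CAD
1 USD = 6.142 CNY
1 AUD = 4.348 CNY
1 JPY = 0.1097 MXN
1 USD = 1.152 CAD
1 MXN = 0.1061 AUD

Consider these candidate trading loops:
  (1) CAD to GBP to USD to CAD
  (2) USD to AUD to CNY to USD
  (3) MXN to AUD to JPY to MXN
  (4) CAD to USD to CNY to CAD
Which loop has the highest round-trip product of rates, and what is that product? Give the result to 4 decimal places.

(1) 0.5713 × 1.346 × 1.152 = 0.88585
(2) 1.43 × 4.348 × 0.1559 = 0.96933
(3) 0.1061 × 78.99 × 0.1097 = 0.91938
(4) 0.8263 × 6.142 × 0.1828 = 0.92773
Highest is cycle (2) at 0.9693 (≤1, no arbitrage).

0.9693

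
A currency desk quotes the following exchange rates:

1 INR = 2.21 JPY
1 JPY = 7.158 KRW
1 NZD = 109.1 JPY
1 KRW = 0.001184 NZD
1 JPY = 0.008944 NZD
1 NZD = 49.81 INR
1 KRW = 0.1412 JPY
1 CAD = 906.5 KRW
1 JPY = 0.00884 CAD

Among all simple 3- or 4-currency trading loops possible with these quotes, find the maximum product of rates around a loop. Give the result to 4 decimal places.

1.1315

KRW→JPY→CAD→KRW: 0.1412 × 0.00884 × 906.5 = 1.13150
KRW→NZD→JPY→CAD→KRW: 0.001184 × 109.1 × 0.00884 × 906.5 = 1.03513
INR→JPY→NZD→INR: 2.21 × 0.008944 × 49.81 = 0.98456
KRW→NZD→INR→JPY→KRW: 0.001184 × 49.81 × 2.21 × 7.158 = 0.93294
KRW→NZD→JPY→KRW: 0.001184 × 109.1 × 7.158 = 0.92463
Maximum is KRW→JPY→CAD→KRW at 1.1315; arbitrage exists.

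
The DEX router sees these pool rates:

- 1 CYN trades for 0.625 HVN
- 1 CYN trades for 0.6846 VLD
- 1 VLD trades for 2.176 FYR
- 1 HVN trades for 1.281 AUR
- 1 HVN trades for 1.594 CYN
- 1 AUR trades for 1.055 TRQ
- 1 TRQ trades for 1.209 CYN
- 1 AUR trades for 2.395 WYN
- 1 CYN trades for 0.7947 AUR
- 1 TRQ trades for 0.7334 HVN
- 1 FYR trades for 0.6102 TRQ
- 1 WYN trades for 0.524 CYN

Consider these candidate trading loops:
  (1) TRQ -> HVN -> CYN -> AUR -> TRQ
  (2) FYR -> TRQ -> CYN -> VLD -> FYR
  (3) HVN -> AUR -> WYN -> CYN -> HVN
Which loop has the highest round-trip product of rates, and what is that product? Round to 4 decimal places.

(1) 0.7334 × 1.594 × 0.7947 × 1.055 = 0.98013
(2) 0.6102 × 1.209 × 0.6846 × 2.176 = 1.09899
(3) 1.281 × 2.395 × 0.524 × 0.625 = 1.00477
Highest is cycle (2) at 1.0990 (>1, arbitrage).

1.0990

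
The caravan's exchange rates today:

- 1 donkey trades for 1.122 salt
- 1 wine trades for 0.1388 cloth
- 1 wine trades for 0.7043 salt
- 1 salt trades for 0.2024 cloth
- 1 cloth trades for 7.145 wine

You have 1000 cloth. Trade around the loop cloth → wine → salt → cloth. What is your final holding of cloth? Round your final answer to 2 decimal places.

1018.52

1000 cloth × 7.145 = 7145 wine
7145 wine × 0.7043 = 5032.2235 salt
5032.2235 salt × 0.2024 = 1018.5220364 cloth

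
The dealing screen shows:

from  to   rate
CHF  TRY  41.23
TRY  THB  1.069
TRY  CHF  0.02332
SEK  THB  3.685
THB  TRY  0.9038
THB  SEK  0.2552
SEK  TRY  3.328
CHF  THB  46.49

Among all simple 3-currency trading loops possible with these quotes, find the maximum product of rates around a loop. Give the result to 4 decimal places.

0.9799

TRY→CHF→THB→TRY: 0.02332 × 46.49 × 0.9038 = 0.97985
TRY→THB→SEK→TRY: 1.069 × 0.2552 × 3.328 = 0.90791
Maximum is TRY→CHF→THB→TRY at 0.9799; no arbitrage — every cycle loses value.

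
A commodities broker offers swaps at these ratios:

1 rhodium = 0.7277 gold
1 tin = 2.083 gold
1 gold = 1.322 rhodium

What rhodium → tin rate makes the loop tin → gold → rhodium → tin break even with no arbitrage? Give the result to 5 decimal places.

Known legs of the cycle: 2.083 × 1.322 = 2.753726
For no arbitrage the full-cycle product must be 1, so the missing rate is 1 / 2.753726 ≈ 0.3631443.

0.36314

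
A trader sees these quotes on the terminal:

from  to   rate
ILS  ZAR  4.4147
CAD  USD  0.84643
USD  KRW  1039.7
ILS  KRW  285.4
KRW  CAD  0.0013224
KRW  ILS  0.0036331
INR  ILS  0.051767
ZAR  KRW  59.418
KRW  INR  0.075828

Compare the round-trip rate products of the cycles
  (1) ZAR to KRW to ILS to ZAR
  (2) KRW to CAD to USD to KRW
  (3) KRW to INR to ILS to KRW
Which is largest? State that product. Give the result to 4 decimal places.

(1) 59.418 × 0.0036331 × 4.4147 = 0.95301
(2) 0.0013224 × 0.84643 × 1039.7 = 1.16376
(3) 0.075828 × 0.051767 × 285.4 = 1.12031
Highest is cycle (2) at 1.1638 (>1, arbitrage).

1.1638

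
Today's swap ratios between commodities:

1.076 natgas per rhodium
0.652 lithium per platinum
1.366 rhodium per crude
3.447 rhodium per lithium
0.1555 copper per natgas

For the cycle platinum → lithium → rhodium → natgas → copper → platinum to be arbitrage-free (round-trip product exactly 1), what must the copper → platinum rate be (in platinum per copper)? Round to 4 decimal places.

2.6593

Known legs of the cycle: 0.652 × 3.447 × 1.076 × 0.1555 = 0.376037835192
For no arbitrage the full-cycle product must be 1, so the missing rate is 1 / 0.376037835192 ≈ 2.659307.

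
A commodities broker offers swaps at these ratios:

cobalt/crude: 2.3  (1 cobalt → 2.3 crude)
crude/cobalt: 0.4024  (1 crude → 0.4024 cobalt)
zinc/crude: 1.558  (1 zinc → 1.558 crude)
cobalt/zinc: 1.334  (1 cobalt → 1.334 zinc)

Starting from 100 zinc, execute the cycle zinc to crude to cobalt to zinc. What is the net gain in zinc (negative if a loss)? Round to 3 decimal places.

100 zinc × 1.558 = 155.8 crude
155.8 crude × 0.4024 = 62.69392 cobalt
62.69392 cobalt × 1.334 = 83.63368928 zinc
Net change: 83.63368928 − 100 = -16.36631072 zinc

-16.366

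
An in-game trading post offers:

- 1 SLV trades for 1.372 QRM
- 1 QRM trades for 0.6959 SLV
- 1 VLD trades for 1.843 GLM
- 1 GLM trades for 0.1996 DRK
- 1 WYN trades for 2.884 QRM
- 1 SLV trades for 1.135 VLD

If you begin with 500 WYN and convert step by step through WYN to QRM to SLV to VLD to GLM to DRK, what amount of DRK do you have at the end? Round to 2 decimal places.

418.98

500 WYN × 2.884 = 1442 QRM
1442 QRM × 0.6959 = 1003.4878 SLV
1003.4878 SLV × 1.135 = 1138.958653 VLD
1138.958653 VLD × 1.843 = 2099.100797479 GLM
2099.100797479 GLM × 0.1996 = 418.9805191768084 DRK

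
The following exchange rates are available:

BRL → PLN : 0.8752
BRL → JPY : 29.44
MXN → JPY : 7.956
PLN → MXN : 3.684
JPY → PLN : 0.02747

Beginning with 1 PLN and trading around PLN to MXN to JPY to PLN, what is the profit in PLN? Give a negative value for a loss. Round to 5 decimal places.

1 PLN × 3.684 = 3.684 MXN
3.684 MXN × 7.956 = 29.309904 JPY
29.309904 JPY × 0.02747 = 0.80514306288 PLN
Net change: 0.80514306288 − 1 = -0.19485693712 PLN

-0.19486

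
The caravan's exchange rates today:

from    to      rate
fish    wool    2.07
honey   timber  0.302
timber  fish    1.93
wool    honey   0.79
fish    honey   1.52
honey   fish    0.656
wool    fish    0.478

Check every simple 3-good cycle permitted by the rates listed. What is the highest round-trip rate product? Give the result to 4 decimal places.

fish→wool→honey→fish: 2.07 × 0.79 × 0.656 = 1.07276
fish→honey→timber→fish: 1.52 × 0.302 × 1.93 = 0.88595
Maximum is fish→wool→honey→fish at 1.0728; arbitrage exists.

1.0728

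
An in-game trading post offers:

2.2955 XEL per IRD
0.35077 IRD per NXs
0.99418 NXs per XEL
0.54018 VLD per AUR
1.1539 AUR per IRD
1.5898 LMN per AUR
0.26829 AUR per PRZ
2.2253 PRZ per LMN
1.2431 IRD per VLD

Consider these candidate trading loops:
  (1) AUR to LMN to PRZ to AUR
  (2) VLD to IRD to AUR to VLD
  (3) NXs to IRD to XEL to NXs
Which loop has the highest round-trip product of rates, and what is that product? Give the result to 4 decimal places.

(1) 1.5898 × 2.2253 × 0.26829 = 0.94915
(2) 1.2431 × 1.1539 × 0.54018 = 0.77484
(3) 0.35077 × 2.2955 × 0.99418 = 0.80051
Highest is cycle (1) at 0.9492 (≤1, no arbitrage).

0.9492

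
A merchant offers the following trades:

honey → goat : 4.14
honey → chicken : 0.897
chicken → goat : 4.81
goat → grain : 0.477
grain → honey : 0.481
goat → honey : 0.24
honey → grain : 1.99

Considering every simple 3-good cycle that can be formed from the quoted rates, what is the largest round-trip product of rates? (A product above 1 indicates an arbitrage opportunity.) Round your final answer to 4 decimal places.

1.0355

chicken→goat→honey→chicken: 4.81 × 0.24 × 0.897 = 1.03550
grain→honey→goat→grain: 0.481 × 4.14 × 0.477 = 0.94987
Maximum is chicken→goat→honey→chicken at 1.0355; arbitrage exists.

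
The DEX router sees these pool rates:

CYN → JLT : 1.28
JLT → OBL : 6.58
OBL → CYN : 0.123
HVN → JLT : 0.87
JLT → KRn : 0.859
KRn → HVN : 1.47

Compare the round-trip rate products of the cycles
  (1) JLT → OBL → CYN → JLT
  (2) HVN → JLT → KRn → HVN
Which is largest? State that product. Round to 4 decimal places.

(1) 6.58 × 0.123 × 1.28 = 1.03596
(2) 0.87 × 0.859 × 1.47 = 1.09858
Highest is cycle (2) at 1.0986 (>1, arbitrage).

1.0986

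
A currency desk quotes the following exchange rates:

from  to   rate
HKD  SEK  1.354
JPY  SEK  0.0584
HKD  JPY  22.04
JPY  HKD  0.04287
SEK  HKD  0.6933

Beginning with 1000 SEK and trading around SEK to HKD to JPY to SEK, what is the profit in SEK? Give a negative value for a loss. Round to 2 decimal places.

1000 SEK × 0.6933 = 693.3 HKD
693.3 HKD × 22.04 = 15280.332 JPY
15280.332 JPY × 0.0584 = 892.3713888 SEK
Net change: 892.3713888 − 1000 = -107.6286112 SEK

-107.63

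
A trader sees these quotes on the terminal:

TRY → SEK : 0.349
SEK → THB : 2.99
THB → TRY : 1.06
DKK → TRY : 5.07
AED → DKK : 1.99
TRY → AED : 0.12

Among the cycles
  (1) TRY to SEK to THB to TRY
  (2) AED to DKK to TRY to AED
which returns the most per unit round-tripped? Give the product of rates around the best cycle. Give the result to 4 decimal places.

1.2107

(1) 0.349 × 2.99 × 1.06 = 1.10612
(2) 1.99 × 5.07 × 0.12 = 1.21072
Highest is cycle (2) at 1.2107 (>1, arbitrage).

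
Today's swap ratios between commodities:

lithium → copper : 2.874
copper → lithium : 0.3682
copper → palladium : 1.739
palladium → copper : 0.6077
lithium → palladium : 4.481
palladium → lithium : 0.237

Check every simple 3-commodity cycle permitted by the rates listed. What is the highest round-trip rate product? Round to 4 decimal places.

lithium→copper→palladium→lithium: 2.874 × 1.739 × 0.237 = 1.18450
lithium→palladium→copper→lithium: 4.481 × 0.6077 × 0.3682 = 1.00265
Maximum is lithium→copper→palladium→lithium at 1.1845; arbitrage exists.

1.1845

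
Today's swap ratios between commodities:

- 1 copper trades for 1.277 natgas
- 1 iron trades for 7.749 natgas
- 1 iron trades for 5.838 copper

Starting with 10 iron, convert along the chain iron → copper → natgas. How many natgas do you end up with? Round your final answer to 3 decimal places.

74.551

10 iron × 5.838 = 58.38 copper
58.38 copper × 1.277 = 74.55126 natgas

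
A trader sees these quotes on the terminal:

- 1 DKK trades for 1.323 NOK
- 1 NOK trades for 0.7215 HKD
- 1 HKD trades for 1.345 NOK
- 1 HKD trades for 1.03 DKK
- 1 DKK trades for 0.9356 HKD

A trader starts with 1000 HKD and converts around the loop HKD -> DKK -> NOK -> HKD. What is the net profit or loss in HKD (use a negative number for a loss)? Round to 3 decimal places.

1000 HKD × 1.03 = 1030 DKK
1030 DKK × 1.323 = 1362.69 NOK
1362.69 NOK × 0.7215 = 983.180835 HKD
Net change: 983.180835 − 1000 = -16.819165 HKD

-16.819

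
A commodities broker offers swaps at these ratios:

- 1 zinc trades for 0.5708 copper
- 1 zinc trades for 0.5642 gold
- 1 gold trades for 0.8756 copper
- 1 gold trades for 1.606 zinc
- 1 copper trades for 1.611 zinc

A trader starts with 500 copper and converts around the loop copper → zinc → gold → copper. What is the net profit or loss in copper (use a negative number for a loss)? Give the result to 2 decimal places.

-102.07

500 copper × 1.611 = 805.5 zinc
805.5 zinc × 0.5642 = 454.4631 gold
454.4631 gold × 0.8756 = 397.92789036 copper
Net change: 397.92789036 − 500 = -102.07210964 copper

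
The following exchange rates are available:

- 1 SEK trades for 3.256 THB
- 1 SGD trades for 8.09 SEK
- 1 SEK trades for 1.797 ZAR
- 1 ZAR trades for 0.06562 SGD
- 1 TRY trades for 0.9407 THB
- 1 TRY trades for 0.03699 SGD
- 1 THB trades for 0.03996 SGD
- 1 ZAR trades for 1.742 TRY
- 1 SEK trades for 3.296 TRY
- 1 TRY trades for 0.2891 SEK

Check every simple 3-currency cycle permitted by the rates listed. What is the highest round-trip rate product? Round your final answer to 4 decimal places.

SGD→SEK→THB→SGD: 8.09 × 3.256 × 0.03996 = 1.05259
TRY→SGD→SEK→TRY: 0.03699 × 8.09 × 3.296 = 0.98633
ZAR→SGD→SEK→ZAR: 0.06562 × 8.09 × 1.797 = 0.95397
ZAR→TRY→SEK→ZAR: 1.742 × 0.2891 × 1.797 = 0.90499
Maximum is SGD→SEK→THB→SGD at 1.0526; arbitrage exists.

1.0526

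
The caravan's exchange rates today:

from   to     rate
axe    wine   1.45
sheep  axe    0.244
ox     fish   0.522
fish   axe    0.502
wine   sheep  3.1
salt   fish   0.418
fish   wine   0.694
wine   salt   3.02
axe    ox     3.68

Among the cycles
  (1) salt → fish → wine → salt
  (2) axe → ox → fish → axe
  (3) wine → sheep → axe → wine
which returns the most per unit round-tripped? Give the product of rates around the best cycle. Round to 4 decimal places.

(1) 0.418 × 0.694 × 3.02 = 0.87608
(2) 3.68 × 0.522 × 0.502 = 0.96432
(3) 3.1 × 0.244 × 1.45 = 1.09678
Highest is cycle (3) at 1.0968 (>1, arbitrage).

1.0968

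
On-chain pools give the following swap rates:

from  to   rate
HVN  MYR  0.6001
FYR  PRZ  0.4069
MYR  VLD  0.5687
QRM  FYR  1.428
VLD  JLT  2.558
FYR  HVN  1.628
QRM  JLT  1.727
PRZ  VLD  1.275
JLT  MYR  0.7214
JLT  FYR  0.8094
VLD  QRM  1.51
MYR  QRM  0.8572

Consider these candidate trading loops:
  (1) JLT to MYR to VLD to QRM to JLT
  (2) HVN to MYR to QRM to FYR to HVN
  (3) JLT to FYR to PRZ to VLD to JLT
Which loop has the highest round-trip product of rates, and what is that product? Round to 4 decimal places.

(1) 0.7214 × 0.5687 × 1.51 × 1.727 = 1.06986
(2) 0.6001 × 0.8572 × 1.428 × 1.628 = 1.19588
(3) 0.8094 × 0.4069 × 1.275 × 2.558 = 1.07414
Highest is cycle (2) at 1.1959 (>1, arbitrage).

1.1959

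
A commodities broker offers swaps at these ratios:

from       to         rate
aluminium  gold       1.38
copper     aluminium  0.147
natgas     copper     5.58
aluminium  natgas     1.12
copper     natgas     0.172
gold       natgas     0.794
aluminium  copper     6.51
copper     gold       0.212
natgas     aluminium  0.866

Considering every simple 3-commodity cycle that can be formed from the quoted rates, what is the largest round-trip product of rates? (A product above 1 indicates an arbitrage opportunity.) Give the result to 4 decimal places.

0.9697

aluminium→copper→natgas→aluminium: 6.51 × 0.172 × 0.866 = 0.96968
gold→natgas→aluminium→gold: 0.794 × 0.866 × 1.38 = 0.94889
gold→natgas→copper→gold: 0.794 × 5.58 × 0.212 = 0.93927
aluminium→natgas→copper→aluminium: 1.12 × 5.58 × 0.147 = 0.91869
Maximum is aluminium→copper→natgas→aluminium at 0.9697; no arbitrage — every cycle loses value.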